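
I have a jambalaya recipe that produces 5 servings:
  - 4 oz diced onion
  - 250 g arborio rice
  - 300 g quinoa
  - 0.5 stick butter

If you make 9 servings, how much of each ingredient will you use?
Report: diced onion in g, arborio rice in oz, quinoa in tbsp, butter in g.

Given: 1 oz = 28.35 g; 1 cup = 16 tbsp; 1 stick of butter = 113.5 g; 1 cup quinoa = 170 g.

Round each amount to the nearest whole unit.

diced onion: 204 g; arborio rice: 16 oz; quinoa: 51 tbsp; butter: 102 g

Scaling factor: 9/5 = 1.8.
diced onion: 4 oz × 9/5 × 28.35 g/oz ≈ 204 g
arborio rice: 250 g × 9/5 ÷ 28.35 g/oz ≈ 16 oz
quinoa: 300 g × 9/5 ÷ 170 g/cup × 16 tbsp/cup ≈ 51 tbsp
butter: 0.5 stick × 9/5 × 113.5 g/stick ≈ 102 g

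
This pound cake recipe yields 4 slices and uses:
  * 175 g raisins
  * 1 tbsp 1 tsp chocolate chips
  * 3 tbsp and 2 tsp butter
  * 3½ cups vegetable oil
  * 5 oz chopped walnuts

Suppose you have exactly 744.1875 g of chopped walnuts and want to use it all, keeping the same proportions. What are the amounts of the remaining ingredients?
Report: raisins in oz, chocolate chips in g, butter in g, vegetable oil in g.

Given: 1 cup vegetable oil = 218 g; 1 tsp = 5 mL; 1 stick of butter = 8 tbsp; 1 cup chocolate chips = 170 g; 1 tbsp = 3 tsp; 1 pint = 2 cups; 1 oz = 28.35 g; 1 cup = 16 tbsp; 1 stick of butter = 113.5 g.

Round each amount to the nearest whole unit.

raisins: 32 oz; chocolate chips: 74 g; butter: 273 g; vegetable oil: 4006 g

The original recipe has 141.75 g of chopped walnuts, so the scaling factor is 744.1875 ÷ 141.75 = 21/4 = 5.25.
raisins: 175 g × 21/4 ÷ 28.35 g/oz ≈ 32 oz
chocolate chips: (1 tbsp + 1 tsp = 4/3 tbsp) × 21/4 ÷ 16 tbsp/cup × 170 g/cup ≈ 74 g
butter: (3 tbsp + 2 tsp = 11/3 tbsp) × 21/4 ÷ 8 tbsp/stick × 113.5 g/stick ≈ 273 g
vegetable oil: 3.5 cup × 21/4 × 218 g/cup ≈ 4006 g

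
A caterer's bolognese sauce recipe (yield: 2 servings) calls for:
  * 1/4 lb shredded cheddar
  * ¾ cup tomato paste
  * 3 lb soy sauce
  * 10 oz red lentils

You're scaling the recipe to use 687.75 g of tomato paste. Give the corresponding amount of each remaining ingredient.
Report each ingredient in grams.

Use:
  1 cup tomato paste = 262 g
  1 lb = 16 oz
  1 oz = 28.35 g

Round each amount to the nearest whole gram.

shredded cheddar: 397 g; soy sauce: 4763 g; red lentils: 992 g

The original recipe has 196.5 g of tomato paste, so the scaling factor is 687.75 ÷ 196.5 = 7/2 = 3.5.
shredded cheddar: 0.25 lb × 7/2 × 16 oz/lb × 28.35 g/oz ≈ 397 g
soy sauce: 3 lb × 7/2 × 16 oz/lb × 28.35 g/oz ≈ 4763 g
red lentils: 10 oz × 7/2 × 28.35 g/oz ≈ 992 g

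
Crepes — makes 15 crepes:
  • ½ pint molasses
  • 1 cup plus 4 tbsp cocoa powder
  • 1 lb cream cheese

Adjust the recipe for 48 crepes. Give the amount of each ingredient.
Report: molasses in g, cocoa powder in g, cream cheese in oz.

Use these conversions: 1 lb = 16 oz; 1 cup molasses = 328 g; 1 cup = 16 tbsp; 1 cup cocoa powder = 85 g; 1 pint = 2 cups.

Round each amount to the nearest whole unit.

Scaling factor: 48/15 = 16/5 = 3.2.
molasses: 0.5 pint × 16/5 × 2 cup/pint × 328 g/cup ≈ 1050 g
cocoa powder: (1 cup + 4 tbsp = 1.25 cup) × 16/5 × 85 g/cup = 340 g
cream cheese: 1 lb × 16/5 × 16 oz/lb ≈ 51 oz

molasses: 1050 g; cocoa powder: 340 g; cream cheese: 51 oz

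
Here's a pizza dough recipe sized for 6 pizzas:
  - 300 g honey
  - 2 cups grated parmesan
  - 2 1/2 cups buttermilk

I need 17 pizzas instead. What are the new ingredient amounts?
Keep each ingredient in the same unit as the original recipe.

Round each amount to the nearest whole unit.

honey: 850 g; grated parmesan: 6 cup; buttermilk: 7 cup

Scaling factor: 17/6.
honey: 300 g × 17/6 = 850 g
grated parmesan: 2 cup × 17/6 ≈ 6 cup
buttermilk: 2.5 cup × 17/6 ≈ 7 cup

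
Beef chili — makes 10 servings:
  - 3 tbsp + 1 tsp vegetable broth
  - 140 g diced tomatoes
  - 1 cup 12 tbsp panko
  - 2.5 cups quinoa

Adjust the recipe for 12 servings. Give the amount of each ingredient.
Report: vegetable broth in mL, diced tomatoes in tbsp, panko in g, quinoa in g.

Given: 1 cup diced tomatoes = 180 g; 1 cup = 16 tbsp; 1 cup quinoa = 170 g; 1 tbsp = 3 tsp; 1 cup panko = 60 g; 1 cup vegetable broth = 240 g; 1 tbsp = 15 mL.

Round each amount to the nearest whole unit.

Scaling factor: 12/10 = 6/5 = 1.2.
vegetable broth: (3 tbsp + 1 tsp = 10/3 tbsp) × 6/5 × 15 mL/tbsp = 60 mL
diced tomatoes: 140 g × 6/5 ÷ 180 g/cup × 16 tbsp/cup ≈ 15 tbsp
panko: (1 cup + 12 tbsp = 1.75 cup) × 6/5 × 60 g/cup = 126 g
quinoa: 2.5 cup × 6/5 × 170 g/cup = 510 g

vegetable broth: 60 mL; diced tomatoes: 15 tbsp; panko: 126 g; quinoa: 510 g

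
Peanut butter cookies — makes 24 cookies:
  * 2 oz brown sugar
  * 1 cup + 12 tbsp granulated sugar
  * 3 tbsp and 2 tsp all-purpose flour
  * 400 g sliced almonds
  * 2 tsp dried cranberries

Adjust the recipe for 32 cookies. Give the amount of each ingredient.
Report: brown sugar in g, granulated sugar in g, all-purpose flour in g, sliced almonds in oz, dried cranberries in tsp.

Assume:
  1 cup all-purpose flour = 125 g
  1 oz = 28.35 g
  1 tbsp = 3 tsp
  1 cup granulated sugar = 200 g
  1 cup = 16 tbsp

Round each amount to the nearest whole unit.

brown sugar: 76 g; granulated sugar: 467 g; all-purpose flour: 38 g; sliced almonds: 19 oz; dried cranberries: 3 tsp

Scaling factor: 32/24 = 4/3.
brown sugar: 2 oz × 4/3 × 28.35 g/oz ≈ 76 g
granulated sugar: (1 cup + 12 tbsp = 1.75 cup) × 4/3 × 200 g/cup ≈ 467 g
all-purpose flour: (3 tbsp + 2 tsp = 11/3 tbsp) × 4/3 ÷ 16 tbsp/cup × 125 g/cup ≈ 38 g
sliced almonds: 400 g × 4/3 ÷ 28.35 g/oz ≈ 19 oz
dried cranberries: 2 tsp × 4/3 ≈ 3 tsp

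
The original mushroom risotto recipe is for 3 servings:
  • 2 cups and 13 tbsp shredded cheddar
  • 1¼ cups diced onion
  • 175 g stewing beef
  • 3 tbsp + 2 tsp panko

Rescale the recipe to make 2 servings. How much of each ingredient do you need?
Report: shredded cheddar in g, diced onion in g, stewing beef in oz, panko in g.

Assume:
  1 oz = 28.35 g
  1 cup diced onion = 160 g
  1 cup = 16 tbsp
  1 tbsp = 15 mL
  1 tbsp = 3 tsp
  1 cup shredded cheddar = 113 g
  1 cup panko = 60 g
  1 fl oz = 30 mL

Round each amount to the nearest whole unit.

shredded cheddar: 212 g; diced onion: 133 g; stewing beef: 4 oz; panko: 9 g

Scaling factor: 2/3.
shredded cheddar: (2 cup + 13 tbsp = 2.8125 cup) × 2/3 × 113 g/cup ≈ 212 g
diced onion: 1.25 cup × 2/3 × 160 g/cup ≈ 133 g
stewing beef: 175 g × 2/3 ÷ 28.35 g/oz ≈ 4 oz
panko: (3 tbsp + 2 tsp = 11/3 tbsp) × 2/3 ÷ 16 tbsp/cup × 60 g/cup ≈ 9 g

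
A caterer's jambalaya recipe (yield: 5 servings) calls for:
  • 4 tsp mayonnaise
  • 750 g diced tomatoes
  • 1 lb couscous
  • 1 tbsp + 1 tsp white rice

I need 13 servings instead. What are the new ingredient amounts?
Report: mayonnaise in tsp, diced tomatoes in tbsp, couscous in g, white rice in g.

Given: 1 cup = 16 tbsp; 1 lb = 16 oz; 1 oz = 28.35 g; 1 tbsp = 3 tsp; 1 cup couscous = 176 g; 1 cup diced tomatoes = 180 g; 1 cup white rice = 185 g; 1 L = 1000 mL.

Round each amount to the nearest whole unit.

Scaling factor: 13/5 = 2.6.
mayonnaise: 4 tsp × 13/5 ≈ 10 tsp
diced tomatoes: 750 g × 13/5 ÷ 180 g/cup × 16 tbsp/cup ≈ 173 tbsp
couscous: 1 lb × 13/5 × 16 oz/lb × 28.35 g/oz ≈ 1179 g
white rice: (1 tbsp + 1 tsp = 4/3 tbsp) × 13/5 ÷ 16 tbsp/cup × 185 g/cup ≈ 40 g

mayonnaise: 10 tsp; diced tomatoes: 173 tbsp; couscous: 1179 g; white rice: 40 g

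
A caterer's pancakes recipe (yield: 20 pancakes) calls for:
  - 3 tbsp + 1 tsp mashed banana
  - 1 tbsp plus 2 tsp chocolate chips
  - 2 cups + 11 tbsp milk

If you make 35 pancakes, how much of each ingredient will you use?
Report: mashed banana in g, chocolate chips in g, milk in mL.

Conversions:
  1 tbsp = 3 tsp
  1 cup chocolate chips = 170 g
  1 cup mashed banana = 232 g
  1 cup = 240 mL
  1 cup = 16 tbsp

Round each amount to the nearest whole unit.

mashed banana: 85 g; chocolate chips: 31 g; milk: 1129 mL

Scaling factor: 35/20 = 7/4 = 1.75.
mashed banana: (3 tbsp + 1 tsp = 10/3 tbsp) × 7/4 ÷ 16 tbsp/cup × 232 g/cup ≈ 85 g
chocolate chips: (1 tbsp + 2 tsp = 5/3 tbsp) × 7/4 ÷ 16 tbsp/cup × 170 g/cup ≈ 31 g
milk: (2 cup + 11 tbsp = 2.6875 cup) × 7/4 × 240 mL/cup ≈ 1129 mL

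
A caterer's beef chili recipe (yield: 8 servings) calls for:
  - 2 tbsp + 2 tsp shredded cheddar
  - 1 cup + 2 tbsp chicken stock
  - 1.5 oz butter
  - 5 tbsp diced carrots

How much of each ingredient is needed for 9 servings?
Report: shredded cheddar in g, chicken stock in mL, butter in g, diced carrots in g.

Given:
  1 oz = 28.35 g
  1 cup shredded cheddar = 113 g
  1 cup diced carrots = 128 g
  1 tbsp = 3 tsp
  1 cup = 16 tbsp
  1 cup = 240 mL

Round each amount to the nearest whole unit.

shredded cheddar: 21 g; chicken stock: 304 mL; butter: 48 g; diced carrots: 45 g

Scaling factor: 9/8 = 1.125.
shredded cheddar: (2 tbsp + 2 tsp = 8/3 tbsp) × 9/8 ÷ 16 tbsp/cup × 113 g/cup ≈ 21 g
chicken stock: (1 cup + 2 tbsp = 1.125 cup) × 9/8 × 240 mL/cup ≈ 304 mL
butter: 1.5 oz × 9/8 × 28.35 g/oz ≈ 48 g
diced carrots: 5 tbsp × 9/8 ÷ 16 tbsp/cup × 128 g/cup = 45 g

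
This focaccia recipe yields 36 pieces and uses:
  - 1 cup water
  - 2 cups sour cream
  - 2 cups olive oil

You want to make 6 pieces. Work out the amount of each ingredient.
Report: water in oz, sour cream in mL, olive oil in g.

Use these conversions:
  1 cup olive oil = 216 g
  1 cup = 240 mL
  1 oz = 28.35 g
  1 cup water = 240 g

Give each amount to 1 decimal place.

Scaling factor: 6/36 = 1/6.
water: 1 cup × 1/6 × 240 g/cup ÷ 28.35 g/oz ≈ 1.4 oz
sour cream: 2 cup × 1/6 × 240 mL/cup = 80.0 mL
olive oil: 2 cup × 1/6 × 216 g/cup = 72.0 g

water: 1.4 oz; sour cream: 80.0 mL; olive oil: 72.0 g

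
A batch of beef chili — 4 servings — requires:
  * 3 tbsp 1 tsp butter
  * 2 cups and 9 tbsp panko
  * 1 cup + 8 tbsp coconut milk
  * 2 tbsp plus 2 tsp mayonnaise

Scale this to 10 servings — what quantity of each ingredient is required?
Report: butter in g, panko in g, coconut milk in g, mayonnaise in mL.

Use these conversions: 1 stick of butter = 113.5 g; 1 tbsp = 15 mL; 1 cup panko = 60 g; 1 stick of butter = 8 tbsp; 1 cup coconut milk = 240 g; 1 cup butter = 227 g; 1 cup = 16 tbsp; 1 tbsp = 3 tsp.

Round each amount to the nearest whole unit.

butter: 118 g; panko: 384 g; coconut milk: 900 g; mayonnaise: 100 mL

Scaling factor: 10/4 = 5/2 = 2.5.
butter: (3 tbsp + 1 tsp = 10/3 tbsp) × 5/2 ÷ 8 tbsp/stick × 113.5 g/stick ≈ 118 g
panko: (2 cup + 9 tbsp = 2.5625 cup) × 5/2 × 60 g/cup ≈ 384 g
coconut milk: (1 cup + 8 tbsp = 1.5 cup) × 5/2 × 240 g/cup = 900 g
mayonnaise: (2 tbsp + 2 tsp = 8/3 tbsp) × 5/2 × 15 mL/tbsp = 100 mL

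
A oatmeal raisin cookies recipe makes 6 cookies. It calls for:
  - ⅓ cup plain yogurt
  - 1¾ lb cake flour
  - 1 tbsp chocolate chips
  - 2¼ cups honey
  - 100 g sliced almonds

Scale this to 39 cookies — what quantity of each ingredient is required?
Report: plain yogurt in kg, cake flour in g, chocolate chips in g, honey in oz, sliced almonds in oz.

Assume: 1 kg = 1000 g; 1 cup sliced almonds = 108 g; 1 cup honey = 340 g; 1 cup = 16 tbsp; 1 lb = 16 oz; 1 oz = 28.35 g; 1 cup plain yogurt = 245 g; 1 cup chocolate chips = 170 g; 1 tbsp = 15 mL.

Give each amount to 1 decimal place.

plain yogurt: 0.5 kg; cake flour: 5159.7 g; chocolate chips: 69.1 g; honey: 175.4 oz; sliced almonds: 22.9 oz

Scaling factor: 39/6 = 13/2 = 6.5.
plain yogurt: 1/3 cup × 13/2 × 245 g/cup ÷ 1000 g/kg ≈ 0.5 kg
cake flour: 1.75 lb × 13/2 × 16 oz/lb × 28.35 g/oz = 5159.7 g
chocolate chips: 1 tbsp × 13/2 ÷ 16 tbsp/cup × 170 g/cup ≈ 69.1 g
honey: 2.25 cup × 13/2 × 340 g/cup ÷ 28.35 g/oz ≈ 175.4 oz
sliced almonds: 100 g × 13/2 ÷ 28.35 g/oz ≈ 22.9 oz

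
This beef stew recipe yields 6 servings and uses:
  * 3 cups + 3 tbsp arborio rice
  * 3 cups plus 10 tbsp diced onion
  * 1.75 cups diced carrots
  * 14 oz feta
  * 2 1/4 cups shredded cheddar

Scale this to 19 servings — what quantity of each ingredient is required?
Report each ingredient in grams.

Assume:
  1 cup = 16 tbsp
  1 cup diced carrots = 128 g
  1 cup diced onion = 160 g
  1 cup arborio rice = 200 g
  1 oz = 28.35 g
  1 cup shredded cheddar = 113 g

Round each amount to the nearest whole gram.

arborio rice: 2019 g; diced onion: 1837 g; diced carrots: 709 g; feta: 1257 g; shredded cheddar: 805 g

Scaling factor: 19/6.
arborio rice: (3 cup + 3 tbsp = 3.1875 cup) × 19/6 × 200 g/cup ≈ 2019 g
diced onion: (3 cup + 10 tbsp = 3.625 cup) × 19/6 × 160 g/cup ≈ 1837 g
diced carrots: 1.75 cup × 19/6 × 128 g/cup ≈ 709 g
feta: 14 oz × 19/6 × 28.35 g/oz ≈ 1257 g
shredded cheddar: 2.25 cup × 19/6 × 113 g/cup ≈ 805 g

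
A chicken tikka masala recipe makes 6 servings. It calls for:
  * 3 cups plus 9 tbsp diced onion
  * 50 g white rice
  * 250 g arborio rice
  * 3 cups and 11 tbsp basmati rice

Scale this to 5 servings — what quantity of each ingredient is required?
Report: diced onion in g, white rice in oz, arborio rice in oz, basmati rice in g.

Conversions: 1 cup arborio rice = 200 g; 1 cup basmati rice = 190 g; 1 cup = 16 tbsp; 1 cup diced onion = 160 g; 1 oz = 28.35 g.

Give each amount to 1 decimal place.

Scaling factor: 5/6.
diced onion: (3 cup + 9 tbsp = 3.5625 cup) × 5/6 × 160 g/cup = 475.0 g
white rice: 50 g × 5/6 ÷ 28.35 g/oz ≈ 1.5 oz
arborio rice: 250 g × 5/6 ÷ 28.35 g/oz ≈ 7.3 oz
basmati rice: (3 cup + 11 tbsp = 3.6875 cup) × 5/6 × 190 g/cup ≈ 583.9 g

diced onion: 475.0 g; white rice: 1.5 oz; arborio rice: 7.3 oz; basmati rice: 583.9 g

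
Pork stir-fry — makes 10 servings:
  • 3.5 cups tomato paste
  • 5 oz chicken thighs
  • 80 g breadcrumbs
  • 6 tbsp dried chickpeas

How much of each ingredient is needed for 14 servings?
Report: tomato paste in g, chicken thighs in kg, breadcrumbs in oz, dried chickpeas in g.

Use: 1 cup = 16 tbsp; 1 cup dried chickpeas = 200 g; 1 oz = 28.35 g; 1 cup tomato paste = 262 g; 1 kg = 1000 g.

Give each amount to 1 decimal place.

tomato paste: 1283.8 g; chicken thighs: 0.2 kg; breadcrumbs: 4.0 oz; dried chickpeas: 105.0 g

Scaling factor: 14/10 = 7/5 = 1.4.
tomato paste: 3.5 cup × 7/5 × 262 g/cup = 1283.8 g
chicken thighs: 5 oz × 7/5 × 28.35 g/oz ÷ 1000 g/kg ≈ 0.2 kg
breadcrumbs: 80 g × 7/5 ÷ 28.35 g/oz ≈ 4.0 oz
dried chickpeas: 6 tbsp × 7/5 ÷ 16 tbsp/cup × 200 g/cup = 105.0 g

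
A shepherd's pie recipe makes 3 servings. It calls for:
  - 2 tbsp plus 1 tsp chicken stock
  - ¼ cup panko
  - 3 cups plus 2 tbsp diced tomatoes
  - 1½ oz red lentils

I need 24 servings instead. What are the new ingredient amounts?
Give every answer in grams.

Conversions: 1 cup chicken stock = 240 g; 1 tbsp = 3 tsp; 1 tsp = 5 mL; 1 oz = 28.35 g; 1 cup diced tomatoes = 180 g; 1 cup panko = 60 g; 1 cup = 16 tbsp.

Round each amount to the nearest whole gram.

chicken stock: 280 g; panko: 120 g; diced tomatoes: 4500 g; red lentils: 340 g

Scaling factor: 24/3 = 8.
chicken stock: (2 tbsp + 1 tsp = 7/3 tbsp) × 8 ÷ 16 tbsp/cup × 240 g/cup = 280 g
panko: 0.25 cup × 8 × 60 g/cup = 120 g
diced tomatoes: (3 cup + 2 tbsp = 3.125 cup) × 8 × 180 g/cup = 4500 g
red lentils: 1.5 oz × 8 × 28.35 g/oz ≈ 340 g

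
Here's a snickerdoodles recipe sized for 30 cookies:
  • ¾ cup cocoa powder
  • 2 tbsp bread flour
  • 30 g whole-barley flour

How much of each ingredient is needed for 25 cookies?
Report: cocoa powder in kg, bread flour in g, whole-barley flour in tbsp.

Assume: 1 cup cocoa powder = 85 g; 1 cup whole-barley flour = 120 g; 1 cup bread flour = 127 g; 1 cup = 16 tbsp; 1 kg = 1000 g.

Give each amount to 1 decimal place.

cocoa powder: 0.1 kg; bread flour: 13.2 g; whole-barley flour: 3.3 tbsp

Scaling factor: 25/30 = 5/6.
cocoa powder: 0.75 cup × 5/6 × 85 g/cup ÷ 1000 g/kg ≈ 0.1 kg
bread flour: 2 tbsp × 5/6 ÷ 16 tbsp/cup × 127 g/cup ≈ 13.2 g
whole-barley flour: 30 g × 5/6 ÷ 120 g/cup × 16 tbsp/cup ≈ 3.3 tbsp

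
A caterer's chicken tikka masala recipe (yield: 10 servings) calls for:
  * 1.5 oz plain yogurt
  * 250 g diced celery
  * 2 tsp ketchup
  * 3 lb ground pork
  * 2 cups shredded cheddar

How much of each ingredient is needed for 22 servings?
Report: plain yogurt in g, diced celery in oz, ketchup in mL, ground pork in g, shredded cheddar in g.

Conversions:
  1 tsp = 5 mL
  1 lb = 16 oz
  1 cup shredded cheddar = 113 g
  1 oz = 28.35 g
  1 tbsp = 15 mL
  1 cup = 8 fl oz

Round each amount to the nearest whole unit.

Scaling factor: 22/10 = 11/5 = 2.2.
plain yogurt: 1.5 oz × 11/5 × 28.35 g/oz ≈ 94 g
diced celery: 250 g × 11/5 ÷ 28.35 g/oz ≈ 19 oz
ketchup: 2 tsp × 11/5 × 5 mL/tsp = 22 mL
ground pork: 3 lb × 11/5 × 16 oz/lb × 28.35 g/oz ≈ 2994 g
shredded cheddar: 2 cup × 11/5 × 113 g/cup ≈ 497 g

plain yogurt: 94 g; diced celery: 19 oz; ketchup: 22 mL; ground pork: 2994 g; shredded cheddar: 497 g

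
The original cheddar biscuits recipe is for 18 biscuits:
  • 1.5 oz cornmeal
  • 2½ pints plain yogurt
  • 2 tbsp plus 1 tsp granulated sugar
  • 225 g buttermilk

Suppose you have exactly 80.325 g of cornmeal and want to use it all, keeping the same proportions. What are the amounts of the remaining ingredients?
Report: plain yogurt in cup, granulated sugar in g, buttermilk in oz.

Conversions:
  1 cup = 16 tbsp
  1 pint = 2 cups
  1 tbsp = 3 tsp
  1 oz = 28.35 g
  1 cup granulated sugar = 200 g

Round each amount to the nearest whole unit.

The original recipe has 42.525 g of cornmeal, so the scaling factor is 80.325 ÷ 42.525 = 17/9.
plain yogurt: 2.5 pint × 17/9 × 2 cup/pint ≈ 9 cup
granulated sugar: (2 tbsp + 1 tsp = 7/3 tbsp) × 17/9 ÷ 16 tbsp/cup × 200 g/cup ≈ 55 g
buttermilk: 225 g × 17/9 ÷ 28.35 g/oz ≈ 15 oz

plain yogurt: 9 cup; granulated sugar: 55 g; buttermilk: 15 oz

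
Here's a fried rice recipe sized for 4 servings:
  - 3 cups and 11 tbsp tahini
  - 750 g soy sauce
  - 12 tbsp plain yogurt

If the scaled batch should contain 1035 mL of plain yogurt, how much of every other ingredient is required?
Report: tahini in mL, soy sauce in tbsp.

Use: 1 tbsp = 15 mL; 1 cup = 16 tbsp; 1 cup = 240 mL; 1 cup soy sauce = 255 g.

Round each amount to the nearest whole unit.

The original recipe has 180 mL of plain yogurt, so the scaling factor is 1035 ÷ 180 = 23/4 = 5.75.
tahini: (3 cup + 11 tbsp = 3.6875 cup) × 23/4 × 240 mL/cup ≈ 5089 mL
soy sauce: 750 g × 23/4 ÷ 255 g/cup × 16 tbsp/cup ≈ 271 tbsp

tahini: 5089 mL; soy sauce: 271 tbsp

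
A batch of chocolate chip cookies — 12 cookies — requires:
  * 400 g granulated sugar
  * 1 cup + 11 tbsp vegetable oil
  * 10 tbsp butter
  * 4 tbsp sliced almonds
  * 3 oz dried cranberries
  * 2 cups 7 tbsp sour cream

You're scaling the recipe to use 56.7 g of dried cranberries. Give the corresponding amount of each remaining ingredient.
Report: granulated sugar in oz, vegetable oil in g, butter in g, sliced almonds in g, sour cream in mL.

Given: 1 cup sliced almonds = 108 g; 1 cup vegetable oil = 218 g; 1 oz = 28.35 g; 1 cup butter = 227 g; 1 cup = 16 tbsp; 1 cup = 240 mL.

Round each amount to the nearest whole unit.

The original recipe has 85.05 g of dried cranberries, so the scaling factor is 56.7 ÷ 85.05 = 2/3.
granulated sugar: 400 g × 2/3 ÷ 28.35 g/oz ≈ 9 oz
vegetable oil: (1 cup + 11 tbsp = 1.6875 cup) × 2/3 × 218 g/cup ≈ 245 g
butter: 10 tbsp × 2/3 ÷ 16 tbsp/cup × 227 g/cup ≈ 95 g
sliced almonds: 4 tbsp × 2/3 ÷ 16 tbsp/cup × 108 g/cup = 18 g
sour cream: (2 cup + 7 tbsp = 2.4375 cup) × 2/3 × 240 mL/cup = 390 mL

granulated sugar: 9 oz; vegetable oil: 245 g; butter: 95 g; sliced almonds: 18 g; sour cream: 390 mL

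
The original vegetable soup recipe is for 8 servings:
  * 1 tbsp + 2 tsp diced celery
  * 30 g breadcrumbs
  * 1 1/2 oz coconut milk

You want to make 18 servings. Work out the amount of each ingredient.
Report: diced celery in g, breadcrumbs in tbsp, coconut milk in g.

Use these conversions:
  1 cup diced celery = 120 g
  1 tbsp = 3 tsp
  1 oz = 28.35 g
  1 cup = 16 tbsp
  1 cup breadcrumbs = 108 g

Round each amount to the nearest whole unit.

Scaling factor: 18/8 = 9/4 = 2.25.
diced celery: (1 tbsp + 2 tsp = 5/3 tbsp) × 9/4 ÷ 16 tbsp/cup × 120 g/cup ≈ 28 g
breadcrumbs: 30 g × 9/4 ÷ 108 g/cup × 16 tbsp/cup = 10 tbsp
coconut milk: 1.5 oz × 9/4 × 28.35 g/oz ≈ 96 g

diced celery: 28 g; breadcrumbs: 10 tbsp; coconut milk: 96 g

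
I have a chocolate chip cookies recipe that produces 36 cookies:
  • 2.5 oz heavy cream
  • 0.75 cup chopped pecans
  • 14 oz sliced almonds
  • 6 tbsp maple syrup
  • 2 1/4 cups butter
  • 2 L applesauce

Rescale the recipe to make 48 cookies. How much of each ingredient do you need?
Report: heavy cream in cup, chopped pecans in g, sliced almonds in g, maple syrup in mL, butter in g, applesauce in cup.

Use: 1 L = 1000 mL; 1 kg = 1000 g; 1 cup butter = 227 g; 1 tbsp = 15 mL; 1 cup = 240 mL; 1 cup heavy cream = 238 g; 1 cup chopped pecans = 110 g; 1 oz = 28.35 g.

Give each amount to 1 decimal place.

heavy cream: 0.4 cup; chopped pecans: 110.0 g; sliced almonds: 529.2 g; maple syrup: 120.0 mL; butter: 681.0 g; applesauce: 11.1 cup

Scaling factor: 48/36 = 4/3.
heavy cream: 2.5 oz × 4/3 × 28.35 g/oz ÷ 238 g/cup ≈ 0.4 cup
chopped pecans: 0.75 cup × 4/3 × 110 g/cup = 110.0 g
sliced almonds: 14 oz × 4/3 × 28.35 g/oz = 529.2 g
maple syrup: 6 tbsp × 4/3 × 15 mL/tbsp = 120.0 mL
butter: 2.25 cup × 4/3 × 227 g/cup = 681.0 g
applesauce: 2 L × 4/3 × 1000 mL/L ÷ 240 mL/cup ≈ 11.1 cup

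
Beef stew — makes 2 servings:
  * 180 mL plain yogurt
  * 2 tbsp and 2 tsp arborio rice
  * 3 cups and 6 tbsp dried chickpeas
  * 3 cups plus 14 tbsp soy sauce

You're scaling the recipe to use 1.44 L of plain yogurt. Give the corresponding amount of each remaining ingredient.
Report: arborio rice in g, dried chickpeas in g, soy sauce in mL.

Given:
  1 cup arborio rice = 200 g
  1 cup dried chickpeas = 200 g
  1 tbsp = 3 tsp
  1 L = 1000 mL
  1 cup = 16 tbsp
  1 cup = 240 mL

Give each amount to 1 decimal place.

arborio rice: 266.7 g; dried chickpeas: 5400.0 g; soy sauce: 7440.0 mL

The original recipe has 0.18 L of plain yogurt, so the scaling factor is 1.44 ÷ 0.18 = 8.
arborio rice: (2 tbsp + 2 tsp = 8/3 tbsp) × 8 ÷ 16 tbsp/cup × 200 g/cup ≈ 266.7 g
dried chickpeas: (3 cup + 6 tbsp = 3.375 cup) × 8 × 200 g/cup = 5400.0 g
soy sauce: (3 cup + 14 tbsp = 3.875 cup) × 8 × 240 mL/cup = 7440.0 mL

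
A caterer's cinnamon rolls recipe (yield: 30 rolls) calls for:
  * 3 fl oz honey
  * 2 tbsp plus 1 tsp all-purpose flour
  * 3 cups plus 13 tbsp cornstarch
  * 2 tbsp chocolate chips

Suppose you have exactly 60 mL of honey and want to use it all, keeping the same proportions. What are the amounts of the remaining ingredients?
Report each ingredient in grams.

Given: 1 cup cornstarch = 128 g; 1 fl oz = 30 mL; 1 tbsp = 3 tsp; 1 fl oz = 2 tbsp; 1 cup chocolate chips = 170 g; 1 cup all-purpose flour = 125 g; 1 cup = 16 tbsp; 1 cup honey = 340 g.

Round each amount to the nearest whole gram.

all-purpose flour: 12 g; cornstarch: 325 g; chocolate chips: 14 g

The original recipe has 90 mL of honey, so the scaling factor is 60 ÷ 90 = 2/3.
all-purpose flour: (2 tbsp + 1 tsp = 7/3 tbsp) × 2/3 ÷ 16 tbsp/cup × 125 g/cup ≈ 12 g
cornstarch: (3 cup + 13 tbsp = 3.8125 cup) × 2/3 × 128 g/cup ≈ 325 g
chocolate chips: 2 tbsp × 2/3 ÷ 16 tbsp/cup × 170 g/cup ≈ 14 g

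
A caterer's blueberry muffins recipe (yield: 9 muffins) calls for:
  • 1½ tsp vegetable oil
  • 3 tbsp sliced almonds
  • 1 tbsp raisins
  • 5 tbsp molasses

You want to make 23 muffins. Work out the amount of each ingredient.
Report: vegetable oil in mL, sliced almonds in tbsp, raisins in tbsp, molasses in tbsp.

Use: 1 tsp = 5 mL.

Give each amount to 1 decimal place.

Scaling factor: 23/9.
vegetable oil: 1.5 tsp × 23/9 × 5 mL/tsp ≈ 19.2 mL
sliced almonds: 3 tbsp × 23/9 ≈ 7.7 tbsp
raisins: 1 tbsp × 23/9 ≈ 2.6 tbsp
molasses: 5 tbsp × 23/9 ≈ 12.8 tbsp

vegetable oil: 19.2 mL; sliced almonds: 7.7 tbsp; raisins: 2.6 tbsp; molasses: 12.8 tbsp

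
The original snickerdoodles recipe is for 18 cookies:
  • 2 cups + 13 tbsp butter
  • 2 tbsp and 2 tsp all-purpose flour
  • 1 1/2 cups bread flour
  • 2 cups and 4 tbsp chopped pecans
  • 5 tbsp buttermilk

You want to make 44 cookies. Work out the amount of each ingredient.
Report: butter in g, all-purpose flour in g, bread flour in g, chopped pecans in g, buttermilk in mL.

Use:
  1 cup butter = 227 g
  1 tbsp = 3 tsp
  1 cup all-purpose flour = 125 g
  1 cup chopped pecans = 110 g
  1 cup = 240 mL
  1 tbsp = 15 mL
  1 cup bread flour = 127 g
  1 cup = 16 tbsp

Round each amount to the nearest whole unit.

Scaling factor: 44/18 = 22/9.
butter: (2 cup + 13 tbsp = 2.8125 cup) × 22/9 × 227 g/cup ≈ 1561 g
all-purpose flour: (2 tbsp + 2 tsp = 8/3 tbsp) × 22/9 ÷ 16 tbsp/cup × 125 g/cup ≈ 51 g
bread flour: 1.5 cup × 22/9 × 127 g/cup ≈ 466 g
chopped pecans: (2 cup + 4 tbsp = 2.25 cup) × 22/9 × 110 g/cup = 605 g
buttermilk: 5 tbsp × 22/9 × 15 mL/tbsp ≈ 183 mL

butter: 1561 g; all-purpose flour: 51 g; bread flour: 466 g; chopped pecans: 605 g; buttermilk: 183 mL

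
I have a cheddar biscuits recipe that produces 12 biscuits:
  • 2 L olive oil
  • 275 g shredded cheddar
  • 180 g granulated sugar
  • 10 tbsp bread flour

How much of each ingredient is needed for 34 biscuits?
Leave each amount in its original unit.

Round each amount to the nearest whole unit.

olive oil: 6 L; shredded cheddar: 779 g; granulated sugar: 510 g; bread flour: 28 tbsp

Scaling factor: 34/12 = 17/6.
olive oil: 2 L × 17/6 ≈ 6 L
shredded cheddar: 275 g × 17/6 ≈ 779 g
granulated sugar: 180 g × 17/6 = 510 g
bread flour: 10 tbsp × 17/6 ≈ 28 tbsp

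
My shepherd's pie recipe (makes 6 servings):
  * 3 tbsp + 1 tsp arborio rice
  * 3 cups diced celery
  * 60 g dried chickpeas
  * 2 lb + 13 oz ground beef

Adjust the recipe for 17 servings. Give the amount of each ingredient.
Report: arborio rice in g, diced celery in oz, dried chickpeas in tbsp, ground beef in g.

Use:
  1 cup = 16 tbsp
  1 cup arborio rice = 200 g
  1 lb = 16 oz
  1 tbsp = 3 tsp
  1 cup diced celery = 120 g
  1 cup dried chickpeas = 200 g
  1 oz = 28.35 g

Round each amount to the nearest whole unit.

Scaling factor: 17/6.
arborio rice: (3 tbsp + 1 tsp = 10/3 tbsp) × 17/6 ÷ 16 tbsp/cup × 200 g/cup ≈ 118 g
diced celery: 3 cup × 17/6 × 120 g/cup ÷ 28.35 g/oz ≈ 36 oz
dried chickpeas: 60 g × 17/6 ÷ 200 g/cup × 16 tbsp/cup ≈ 14 tbsp
ground beef: (2 lb + 13 oz = 2.8125 lb) × 17/6 × 16 oz/lb × 28.35 g/oz ≈ 3615 g

arborio rice: 118 g; diced celery: 36 oz; dried chickpeas: 14 tbsp; ground beef: 3615 g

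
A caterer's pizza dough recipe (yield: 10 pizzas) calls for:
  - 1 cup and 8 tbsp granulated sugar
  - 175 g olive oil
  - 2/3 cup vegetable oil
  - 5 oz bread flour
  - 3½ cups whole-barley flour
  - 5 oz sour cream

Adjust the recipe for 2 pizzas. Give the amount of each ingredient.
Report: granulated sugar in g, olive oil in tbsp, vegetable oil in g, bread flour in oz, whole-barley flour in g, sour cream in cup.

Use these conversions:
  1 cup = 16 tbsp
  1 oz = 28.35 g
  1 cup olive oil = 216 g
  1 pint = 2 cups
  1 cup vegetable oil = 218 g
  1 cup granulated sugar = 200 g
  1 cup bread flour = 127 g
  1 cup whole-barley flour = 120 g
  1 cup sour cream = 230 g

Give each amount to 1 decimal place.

granulated sugar: 60.0 g; olive oil: 2.6 tbsp; vegetable oil: 29.1 g; bread flour: 1.0 oz; whole-barley flour: 84.0 g; sour cream: 0.1 cup

Scaling factor: 2/10 = 1/5 = 0.2.
granulated sugar: (1 cup + 8 tbsp = 1.5 cup) × 1/5 × 200 g/cup = 60.0 g
olive oil: 175 g × 1/5 ÷ 216 g/cup × 16 tbsp/cup ≈ 2.6 tbsp
vegetable oil: 2/3 cup × 1/5 × 218 g/cup ≈ 29.1 g
bread flour: 5 oz × 1/5 = 1.0 oz
whole-barley flour: 3.5 cup × 1/5 × 120 g/cup = 84.0 g
sour cream: 5 oz × 1/5 × 28.35 g/oz ÷ 230 g/cup ≈ 0.1 cup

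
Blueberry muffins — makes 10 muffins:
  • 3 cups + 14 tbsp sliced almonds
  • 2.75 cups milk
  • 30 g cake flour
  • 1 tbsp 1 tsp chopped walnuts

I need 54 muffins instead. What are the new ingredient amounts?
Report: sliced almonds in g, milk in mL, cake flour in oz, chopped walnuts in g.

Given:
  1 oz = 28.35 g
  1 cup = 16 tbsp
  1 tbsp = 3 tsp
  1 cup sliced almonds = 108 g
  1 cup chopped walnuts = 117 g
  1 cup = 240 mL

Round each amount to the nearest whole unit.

Scaling factor: 54/10 = 27/5 = 5.4.
sliced almonds: (3 cup + 14 tbsp = 3.875 cup) × 27/5 × 108 g/cup ≈ 2260 g
milk: 2.75 cup × 27/5 × 240 mL/cup = 3564 mL
cake flour: 30 g × 27/5 ÷ 28.35 g/oz ≈ 6 oz
chopped walnuts: (1 tbsp + 1 tsp = 4/3 tbsp) × 27/5 ÷ 16 tbsp/cup × 117 g/cup ≈ 53 g

sliced almonds: 2260 g; milk: 3564 mL; cake flour: 6 oz; chopped walnuts: 53 g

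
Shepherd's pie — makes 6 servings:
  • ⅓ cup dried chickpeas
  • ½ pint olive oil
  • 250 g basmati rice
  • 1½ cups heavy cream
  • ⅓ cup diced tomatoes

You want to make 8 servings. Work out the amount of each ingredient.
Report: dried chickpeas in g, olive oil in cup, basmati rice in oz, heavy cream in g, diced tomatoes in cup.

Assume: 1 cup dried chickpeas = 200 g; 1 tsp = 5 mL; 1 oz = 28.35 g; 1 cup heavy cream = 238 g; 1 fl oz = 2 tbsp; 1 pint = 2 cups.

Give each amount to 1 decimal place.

Scaling factor: 8/6 = 4/3.
dried chickpeas: 1/3 cup × 4/3 × 200 g/cup ≈ 88.9 g
olive oil: 0.5 pint × 4/3 × 2 cup/pint ≈ 1.3 cup
basmati rice: 250 g × 4/3 ÷ 28.35 g/oz ≈ 11.8 oz
heavy cream: 1.5 cup × 4/3 × 238 g/cup = 476.0 g
diced tomatoes: 1/3 cup × 4/3 ≈ 0.4 cup

dried chickpeas: 88.9 g; olive oil: 1.3 cup; basmati rice: 11.8 oz; heavy cream: 476.0 g; diced tomatoes: 0.4 cup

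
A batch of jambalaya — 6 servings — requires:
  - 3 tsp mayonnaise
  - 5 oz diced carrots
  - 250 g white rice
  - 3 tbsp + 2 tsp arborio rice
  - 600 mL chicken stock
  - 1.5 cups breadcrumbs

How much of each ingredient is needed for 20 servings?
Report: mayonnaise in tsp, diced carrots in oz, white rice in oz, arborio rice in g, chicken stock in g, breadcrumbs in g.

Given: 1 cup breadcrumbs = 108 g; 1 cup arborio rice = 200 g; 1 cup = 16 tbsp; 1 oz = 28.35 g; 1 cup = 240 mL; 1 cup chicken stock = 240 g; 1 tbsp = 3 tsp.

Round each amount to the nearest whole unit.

mayonnaise: 10 tsp; diced carrots: 17 oz; white rice: 29 oz; arborio rice: 153 g; chicken stock: 2000 g; breadcrumbs: 540 g

Scaling factor: 20/6 = 10/3.
mayonnaise: 3 tsp × 10/3 = 10 tsp
diced carrots: 5 oz × 10/3 ≈ 17 oz
white rice: 250 g × 10/3 ÷ 28.35 g/oz ≈ 29 oz
arborio rice: (3 tbsp + 2 tsp = 11/3 tbsp) × 10/3 ÷ 16 tbsp/cup × 200 g/cup ≈ 153 g
chicken stock: 600 mL × 10/3 ÷ 240 mL/cup × 240 g/cup = 2000 g
breadcrumbs: 1.5 cup × 10/3 × 108 g/cup = 540 g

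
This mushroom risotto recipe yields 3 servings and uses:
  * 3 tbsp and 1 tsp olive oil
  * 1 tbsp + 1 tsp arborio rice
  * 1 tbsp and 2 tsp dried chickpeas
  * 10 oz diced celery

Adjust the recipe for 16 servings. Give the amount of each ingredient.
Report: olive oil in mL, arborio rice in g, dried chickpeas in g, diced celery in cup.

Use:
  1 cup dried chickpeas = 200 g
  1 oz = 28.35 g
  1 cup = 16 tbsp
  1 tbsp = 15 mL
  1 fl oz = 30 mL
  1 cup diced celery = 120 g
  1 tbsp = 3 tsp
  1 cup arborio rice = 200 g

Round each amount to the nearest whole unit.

Scaling factor: 16/3.
olive oil: (3 tbsp + 1 tsp = 10/3 tbsp) × 16/3 × 15 mL/tbsp ≈ 267 mL
arborio rice: (1 tbsp + 1 tsp = 4/3 tbsp) × 16/3 ÷ 16 tbsp/cup × 200 g/cup ≈ 89 g
dried chickpeas: (1 tbsp + 2 tsp = 5/3 tbsp) × 16/3 ÷ 16 tbsp/cup × 200 g/cup ≈ 111 g
diced celery: 10 oz × 16/3 × 28.35 g/oz ÷ 120 g/cup ≈ 13 cup

olive oil: 267 mL; arborio rice: 89 g; dried chickpeas: 111 g; diced celery: 13 cup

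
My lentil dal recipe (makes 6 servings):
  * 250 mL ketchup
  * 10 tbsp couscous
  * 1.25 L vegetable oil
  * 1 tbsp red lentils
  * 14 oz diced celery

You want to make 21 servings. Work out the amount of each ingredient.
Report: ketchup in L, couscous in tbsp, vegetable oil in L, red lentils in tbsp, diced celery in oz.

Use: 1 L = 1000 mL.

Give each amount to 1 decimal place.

Scaling factor: 21/6 = 7/2 = 3.5.
ketchup: 250 mL × 7/2 ÷ 1000 mL/L ≈ 0.9 L
couscous: 10 tbsp × 7/2 = 35.0 tbsp
vegetable oil: 1.25 L × 7/2 ≈ 4.4 L
red lentils: 1 tbsp × 7/2 = 3.5 tbsp
diced celery: 14 oz × 7/2 = 49.0 oz

ketchup: 0.9 L; couscous: 35.0 tbsp; vegetable oil: 4.4 L; red lentils: 3.5 tbsp; diced celery: 49.0 oz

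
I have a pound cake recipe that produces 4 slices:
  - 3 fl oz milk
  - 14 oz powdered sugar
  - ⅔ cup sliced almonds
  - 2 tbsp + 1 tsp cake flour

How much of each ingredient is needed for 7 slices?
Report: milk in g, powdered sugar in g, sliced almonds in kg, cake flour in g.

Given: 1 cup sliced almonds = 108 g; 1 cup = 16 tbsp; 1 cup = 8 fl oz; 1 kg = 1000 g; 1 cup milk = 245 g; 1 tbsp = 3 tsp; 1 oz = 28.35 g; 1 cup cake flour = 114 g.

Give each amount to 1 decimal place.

Scaling factor: 7/4 = 1.75.
milk: 3 fl oz × 7/4 ÷ 8 fl oz/cup × 245 g/cup ≈ 160.8 g
powdered sugar: 14 oz × 7/4 × 28.35 g/oz ≈ 694.6 g
sliced almonds: 2/3 cup × 7/4 × 108 g/cup ÷ 1000 g/kg ≈ 0.1 kg
cake flour: (2 tbsp + 1 tsp = 7/3 tbsp) × 7/4 ÷ 16 tbsp/cup × 114 g/cup ≈ 29.1 g

milk: 160.8 g; powdered sugar: 694.6 g; sliced almonds: 0.1 kg; cake flour: 29.1 g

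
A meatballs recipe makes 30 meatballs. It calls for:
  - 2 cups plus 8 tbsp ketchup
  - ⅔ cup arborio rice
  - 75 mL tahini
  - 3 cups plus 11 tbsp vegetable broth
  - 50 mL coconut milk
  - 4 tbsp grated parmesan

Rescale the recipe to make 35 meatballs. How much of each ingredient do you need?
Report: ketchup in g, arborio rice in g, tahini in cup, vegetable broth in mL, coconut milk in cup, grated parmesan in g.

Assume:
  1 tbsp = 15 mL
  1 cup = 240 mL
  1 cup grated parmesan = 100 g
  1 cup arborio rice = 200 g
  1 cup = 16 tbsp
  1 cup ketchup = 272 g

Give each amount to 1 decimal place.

Scaling factor: 35/30 = 7/6.
ketchup: (2 cup + 8 tbsp = 2.5 cup) × 7/6 × 272 g/cup ≈ 793.3 g
arborio rice: 2/3 cup × 7/6 × 200 g/cup ≈ 155.6 g
tahini: 75 mL × 7/6 ÷ 240 mL/cup ≈ 0.4 cup
vegetable broth: (3 cup + 11 tbsp = 3.6875 cup) × 7/6 × 240 mL/cup = 1032.5 mL
coconut milk: 50 mL × 7/6 ÷ 240 mL/cup ≈ 0.2 cup
grated parmesan: 4 tbsp × 7/6 ÷ 16 tbsp/cup × 100 g/cup ≈ 29.2 g

ketchup: 793.3 g; arborio rice: 155.6 g; tahini: 0.4 cup; vegetable broth: 1032.5 mL; coconut milk: 0.2 cup; grated parmesan: 29.2 g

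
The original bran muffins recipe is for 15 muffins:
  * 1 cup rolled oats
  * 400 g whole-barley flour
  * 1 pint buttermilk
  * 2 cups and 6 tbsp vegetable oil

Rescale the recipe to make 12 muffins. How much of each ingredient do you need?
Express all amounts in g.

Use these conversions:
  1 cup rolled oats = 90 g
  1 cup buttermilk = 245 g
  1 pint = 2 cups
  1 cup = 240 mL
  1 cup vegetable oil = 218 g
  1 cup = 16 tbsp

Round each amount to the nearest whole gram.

Scaling factor: 12/15 = 4/5 = 0.8.
rolled oats: 1 cup × 4/5 × 90 g/cup = 72 g
whole-barley flour: 400 g × 4/5 = 320 g
buttermilk: 1 pint × 4/5 × 2 cup/pint × 245 g/cup = 392 g
vegetable oil: (2 cup + 6 tbsp = 2.375 cup) × 4/5 × 218 g/cup ≈ 414 g

rolled oats: 72 g; whole-barley flour: 320 g; buttermilk: 392 g; vegetable oil: 414 g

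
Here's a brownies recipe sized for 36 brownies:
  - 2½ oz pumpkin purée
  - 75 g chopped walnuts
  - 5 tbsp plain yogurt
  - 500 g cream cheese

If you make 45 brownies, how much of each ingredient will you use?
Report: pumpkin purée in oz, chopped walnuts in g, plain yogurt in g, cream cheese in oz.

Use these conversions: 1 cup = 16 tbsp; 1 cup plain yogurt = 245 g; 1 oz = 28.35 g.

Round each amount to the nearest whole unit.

pumpkin purée: 3 oz; chopped walnuts: 94 g; plain yogurt: 96 g; cream cheese: 22 oz

Scaling factor: 45/36 = 5/4 = 1.25.
pumpkin purée: 2.5 oz × 5/4 ≈ 3 oz
chopped walnuts: 75 g × 5/4 ≈ 94 g
plain yogurt: 5 tbsp × 5/4 ÷ 16 tbsp/cup × 245 g/cup ≈ 96 g
cream cheese: 500 g × 5/4 ÷ 28.35 g/oz ≈ 22 oz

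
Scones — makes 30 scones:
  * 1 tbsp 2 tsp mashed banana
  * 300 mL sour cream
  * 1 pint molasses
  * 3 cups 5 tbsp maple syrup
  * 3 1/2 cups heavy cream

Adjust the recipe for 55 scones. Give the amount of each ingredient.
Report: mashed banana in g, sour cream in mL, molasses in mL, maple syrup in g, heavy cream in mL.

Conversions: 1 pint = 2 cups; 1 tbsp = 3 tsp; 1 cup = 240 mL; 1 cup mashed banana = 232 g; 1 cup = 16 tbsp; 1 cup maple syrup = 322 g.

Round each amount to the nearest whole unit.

mashed banana: 44 g; sour cream: 550 mL; molasses: 880 mL; maple syrup: 1955 g; heavy cream: 1540 mL

Scaling factor: 55/30 = 11/6.
mashed banana: (1 tbsp + 2 tsp = 5/3 tbsp) × 11/6 ÷ 16 tbsp/cup × 232 g/cup ≈ 44 g
sour cream: 300 mL × 11/6 = 550 mL
molasses: 1 pint × 11/6 × 2 cup/pint × 240 mL/cup = 880 mL
maple syrup: (3 cup + 5 tbsp = 3.3125 cup) × 11/6 × 322 g/cup ≈ 1955 g
heavy cream: 3.5 cup × 11/6 × 240 mL/cup = 1540 mL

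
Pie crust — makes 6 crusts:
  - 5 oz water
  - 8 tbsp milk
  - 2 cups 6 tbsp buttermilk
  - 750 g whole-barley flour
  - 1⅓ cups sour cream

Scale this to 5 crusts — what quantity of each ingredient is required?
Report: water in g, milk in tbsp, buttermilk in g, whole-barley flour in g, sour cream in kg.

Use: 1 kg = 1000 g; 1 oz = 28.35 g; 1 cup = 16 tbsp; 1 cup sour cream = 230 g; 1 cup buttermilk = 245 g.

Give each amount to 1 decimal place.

Scaling factor: 5/6.
water: 5 oz × 5/6 × 28.35 g/oz ≈ 118.1 g
milk: 8 tbsp × 5/6 ≈ 6.7 tbsp
buttermilk: (2 cup + 6 tbsp = 2.375 cup) × 5/6 × 245 g/cup ≈ 484.9 g
whole-barley flour: 750 g × 5/6 = 625.0 g
sour cream: 4/3 cup × 5/6 × 230 g/cup ÷ 1000 g/kg ≈ 0.3 kg

water: 118.1 g; milk: 6.7 tbsp; buttermilk: 484.9 g; whole-barley flour: 625.0 g; sour cream: 0.3 kg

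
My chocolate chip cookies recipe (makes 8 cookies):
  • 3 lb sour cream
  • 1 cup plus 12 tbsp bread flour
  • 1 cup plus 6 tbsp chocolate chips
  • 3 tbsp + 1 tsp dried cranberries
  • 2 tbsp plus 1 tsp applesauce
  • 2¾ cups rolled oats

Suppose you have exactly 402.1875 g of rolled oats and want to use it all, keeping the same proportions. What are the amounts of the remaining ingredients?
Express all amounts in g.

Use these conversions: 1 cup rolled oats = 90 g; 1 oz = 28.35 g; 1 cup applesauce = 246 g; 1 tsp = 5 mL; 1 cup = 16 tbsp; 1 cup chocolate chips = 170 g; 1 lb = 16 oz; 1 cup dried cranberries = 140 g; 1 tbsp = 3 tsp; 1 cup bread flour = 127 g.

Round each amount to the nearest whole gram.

sour cream: 2211 g; bread flour: 361 g; chocolate chips: 380 g; dried cranberries: 47 g; applesauce: 58 g

The original recipe has 247.5 g of rolled oats, so the scaling factor is 402.1875 ÷ 247.5 = 13/8 = 1.625.
sour cream: 3 lb × 13/8 × 16 oz/lb × 28.35 g/oz ≈ 2211 g
bread flour: (1 cup + 12 tbsp = 1.75 cup) × 13/8 × 127 g/cup ≈ 361 g
chocolate chips: (1 cup + 6 tbsp = 1.375 cup) × 13/8 × 170 g/cup ≈ 380 g
dried cranberries: (3 tbsp + 1 tsp = 10/3 tbsp) × 13/8 ÷ 16 tbsp/cup × 140 g/cup ≈ 47 g
applesauce: (2 tbsp + 1 tsp = 7/3 tbsp) × 13/8 ÷ 16 tbsp/cup × 246 g/cup ≈ 58 g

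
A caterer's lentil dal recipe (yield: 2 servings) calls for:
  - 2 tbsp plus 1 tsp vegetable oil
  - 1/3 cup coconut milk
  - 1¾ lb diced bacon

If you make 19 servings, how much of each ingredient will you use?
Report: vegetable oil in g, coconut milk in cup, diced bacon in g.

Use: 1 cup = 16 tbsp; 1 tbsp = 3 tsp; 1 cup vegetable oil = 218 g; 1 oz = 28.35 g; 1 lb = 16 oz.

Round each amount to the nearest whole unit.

vegetable oil: 302 g; coconut milk: 3 cup; diced bacon: 7541 g

Scaling factor: 19/2 = 9.5.
vegetable oil: (2 tbsp + 1 tsp = 7/3 tbsp) × 19/2 ÷ 16 tbsp/cup × 218 g/cup ≈ 302 g
coconut milk: 1/3 cup × 19/2 ≈ 3 cup
diced bacon: 1.75 lb × 19/2 × 16 oz/lb × 28.35 g/oz ≈ 7541 g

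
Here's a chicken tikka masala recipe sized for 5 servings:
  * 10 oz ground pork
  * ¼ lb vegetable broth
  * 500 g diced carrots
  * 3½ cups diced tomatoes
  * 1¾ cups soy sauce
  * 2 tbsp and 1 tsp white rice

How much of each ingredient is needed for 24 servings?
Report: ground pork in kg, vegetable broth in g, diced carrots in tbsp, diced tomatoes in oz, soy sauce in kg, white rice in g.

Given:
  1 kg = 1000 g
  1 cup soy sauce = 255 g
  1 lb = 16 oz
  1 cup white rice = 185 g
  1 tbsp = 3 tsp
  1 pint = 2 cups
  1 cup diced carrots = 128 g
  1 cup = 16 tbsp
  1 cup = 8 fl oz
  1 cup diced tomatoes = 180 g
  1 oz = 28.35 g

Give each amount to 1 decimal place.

ground pork: 1.4 kg; vegetable broth: 544.3 g; diced carrots: 300.0 tbsp; diced tomatoes: 106.7 oz; soy sauce: 2.1 kg; white rice: 129.5 g

Scaling factor: 24/5 = 4.8.
ground pork: 10 oz × 24/5 × 28.35 g/oz ÷ 1000 g/kg ≈ 1.4 kg
vegetable broth: 0.25 lb × 24/5 × 16 oz/lb × 28.35 g/oz ≈ 544.3 g
diced carrots: 500 g × 24/5 ÷ 128 g/cup × 16 tbsp/cup = 300.0 tbsp
diced tomatoes: 3.5 cup × 24/5 × 180 g/cup ÷ 28.35 g/oz ≈ 106.7 oz
soy sauce: 1.75 cup × 24/5 × 255 g/cup ÷ 1000 g/kg ≈ 2.1 kg
white rice: (2 tbsp + 1 tsp = 7/3 tbsp) × 24/5 ÷ 16 tbsp/cup × 185 g/cup = 129.5 g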